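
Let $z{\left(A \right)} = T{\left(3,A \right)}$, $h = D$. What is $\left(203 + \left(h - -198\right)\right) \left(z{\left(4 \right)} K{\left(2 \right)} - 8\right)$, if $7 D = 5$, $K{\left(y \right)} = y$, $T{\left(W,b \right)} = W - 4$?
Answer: $- \frac{28120}{7} \approx -4017.1$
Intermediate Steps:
$T{\left(W,b \right)} = -4 + W$
$D = \frac{5}{7}$ ($D = \frac{1}{7} \cdot 5 = \frac{5}{7} \approx 0.71429$)
$h = \frac{5}{7} \approx 0.71429$
$z{\left(A \right)} = -1$ ($z{\left(A \right)} = -4 + 3 = -1$)
$\left(203 + \left(h - -198\right)\right) \left(z{\left(4 \right)} K{\left(2 \right)} - 8\right) = \left(203 + \left(\frac{5}{7} - -198\right)\right) \left(\left(-1\right) 2 - 8\right) = \left(203 + \left(\frac{5}{7} + 198\right)\right) \left(-2 - 8\right) = \left(203 + \frac{1391}{7}\right) \left(-10\right) = \frac{2812}{7} \left(-10\right) = - \frac{28120}{7}$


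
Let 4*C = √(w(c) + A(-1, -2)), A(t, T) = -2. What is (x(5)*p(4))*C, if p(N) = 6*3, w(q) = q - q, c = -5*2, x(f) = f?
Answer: 45*I*√2/2 ≈ 31.82*I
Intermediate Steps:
c = -10
w(q) = 0
p(N) = 18
C = I*√2/4 (C = √(0 - 2)/4 = √(-2)/4 = (I*√2)/4 = I*√2/4 ≈ 0.35355*I)
(x(5)*p(4))*C = (5*18)*(I*√2/4) = 90*(I*√2/4) = 45*I*√2/2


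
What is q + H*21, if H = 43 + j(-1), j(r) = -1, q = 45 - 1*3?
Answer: 924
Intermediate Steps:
q = 42 (q = 45 - 3 = 42)
H = 42 (H = 43 - 1 = 42)
q + H*21 = 42 + 42*21 = 42 + 882 = 924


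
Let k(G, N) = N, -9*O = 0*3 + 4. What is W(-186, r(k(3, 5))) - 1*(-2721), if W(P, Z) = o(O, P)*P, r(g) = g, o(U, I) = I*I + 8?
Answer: -6433623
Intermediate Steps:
O = -4/9 (O = -(0*3 + 4)/9 = -(0 + 4)/9 = -⅑*4 = -4/9 ≈ -0.44444)
o(U, I) = 8 + I² (o(U, I) = I² + 8 = 8 + I²)
W(P, Z) = P*(8 + P²) (W(P, Z) = (8 + P²)*P = P*(8 + P²))
W(-186, r(k(3, 5))) - 1*(-2721) = -186*(8 + (-186)²) - 1*(-2721) = -186*(8 + 34596) + 2721 = -186*34604 + 2721 = -6436344 + 2721 = -6433623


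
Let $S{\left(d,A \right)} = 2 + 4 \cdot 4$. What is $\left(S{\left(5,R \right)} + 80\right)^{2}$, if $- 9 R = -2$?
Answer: $9604$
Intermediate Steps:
$R = \frac{2}{9}$ ($R = \left(- \frac{1}{9}\right) \left(-2\right) = \frac{2}{9} \approx 0.22222$)
$S{\left(d,A \right)} = 18$ ($S{\left(d,A \right)} = 2 + 16 = 18$)
$\left(S{\left(5,R \right)} + 80\right)^{2} = \left(18 + 80\right)^{2} = 98^{2} = 9604$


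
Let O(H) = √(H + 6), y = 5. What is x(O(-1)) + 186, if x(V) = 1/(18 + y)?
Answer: 4279/23 ≈ 186.04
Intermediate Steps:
O(H) = √(6 + H)
x(V) = 1/23 (x(V) = 1/(18 + 5) = 1/23)
x(O(-1)) + 186 = 1/23 + 186 = 4279/23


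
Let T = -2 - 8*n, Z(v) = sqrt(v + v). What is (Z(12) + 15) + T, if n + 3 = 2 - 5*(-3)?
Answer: -99 + 2*sqrt(6) ≈ -94.101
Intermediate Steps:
n = 14 (n = -3 + (2 - 5*(-3)) = -3 + (2 + 15) = -3 + 17 = 14)
Z(v) = sqrt(2)*sqrt(v) (Z(v) = sqrt(2*v) = sqrt(2)*sqrt(v))
T = -114 (T = -2 - 8*14 = -2 - 112 = -114)
(Z(12) + 15) + T = (sqrt(2)*sqrt(12) + 15) - 114 = (sqrt(2)*(2*sqrt(3)) + 15) - 114 = (2*sqrt(6) + 15) - 114 = (15 + 2*sqrt(6)) - 114 = -99 + 2*sqrt(6)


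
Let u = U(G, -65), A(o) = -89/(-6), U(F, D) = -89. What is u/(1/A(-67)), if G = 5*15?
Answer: -7921/6 ≈ -1320.2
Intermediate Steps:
G = 75
A(o) = 89/6 (A(o) = -89*(-⅙) = 89/6)
u = -89
u/(1/A(-67)) = -89/(1/(89/6)) = -89/6/89 = -89*89/6 = -7921/6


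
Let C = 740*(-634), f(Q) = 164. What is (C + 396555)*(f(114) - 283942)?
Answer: 20603701690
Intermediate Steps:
C = -469160
(C + 396555)*(f(114) - 283942) = (-469160 + 396555)*(164 - 283942) = -72605*(-283778) = 20603701690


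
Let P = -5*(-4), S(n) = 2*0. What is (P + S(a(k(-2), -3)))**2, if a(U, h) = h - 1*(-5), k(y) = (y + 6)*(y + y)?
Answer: 400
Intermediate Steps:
k(y) = 2*y*(6 + y) (k(y) = (6 + y)*(2*y) = 2*y*(6 + y))
a(U, h) = 5 + h (a(U, h) = h + 5 = 5 + h)
S(n) = 0
P = 20
(P + S(a(k(-2), -3)))**2 = (20 + 0)**2 = 20**2 = 400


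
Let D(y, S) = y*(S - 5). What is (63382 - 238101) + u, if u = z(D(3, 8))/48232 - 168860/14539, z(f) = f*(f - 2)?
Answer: -122528977081075/701245048 ≈ -1.7473e+5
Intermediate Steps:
D(y, S) = y*(-5 + S)
z(f) = f*(-2 + f)
u = -8143539563/701245048 (u = ((3*(-5 + 8))*(-2 + 3*(-5 + 8)))/48232 - 168860/14539 = ((3*3)*(-2 + 3*3))*(1/48232) - 168860*1/14539 = (9*(-2 + 9))*(1/48232) - 168860/14539 = (9*7)*(1/48232) - 168860/14539 = 63*(1/48232) - 168860/14539 = 63/48232 - 168860/14539 = -8143539563/701245048 ≈ -11.613)
(63382 - 238101) + u = (63382 - 238101) - 8143539563/701245048 = -174719 - 8143539563/701245048 = -122528977081075/701245048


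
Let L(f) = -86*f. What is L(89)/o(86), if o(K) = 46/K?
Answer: -329122/23 ≈ -14310.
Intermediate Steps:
L(89)/o(86) = (-86*89)/((46/86)) = -7654/(46*(1/86)) = -7654/23/43 = -7654*43/23 = -329122/23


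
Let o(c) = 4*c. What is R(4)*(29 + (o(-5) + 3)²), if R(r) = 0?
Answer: 0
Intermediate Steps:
R(4)*(29 + (o(-5) + 3)²) = 0*(29 + (4*(-5) + 3)²) = 0*(29 + (-20 + 3)²) = 0*(29 + (-17)²) = 0*(29 + 289) = 0*318 = 0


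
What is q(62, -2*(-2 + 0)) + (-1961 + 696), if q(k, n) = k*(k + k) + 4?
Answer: 6427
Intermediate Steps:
q(k, n) = 4 + 2*k² (q(k, n) = k*(2*k) + 4 = 2*k² + 4 = 4 + 2*k²)
q(62, -2*(-2 + 0)) + (-1961 + 696) = (4 + 2*62²) + (-1961 + 696) = (4 + 2*3844) - 1265 = (4 + 7688) - 1265 = 7692 - 1265 = 6427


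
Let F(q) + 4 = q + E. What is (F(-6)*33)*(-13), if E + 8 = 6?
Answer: 5148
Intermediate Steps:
E = -2 (E = -8 + 6 = -2)
F(q) = -6 + q (F(q) = -4 + (q - 2) = -4 + (-2 + q) = -6 + q)
(F(-6)*33)*(-13) = ((-6 - 6)*33)*(-13) = -12*33*(-13) = -396*(-13) = 5148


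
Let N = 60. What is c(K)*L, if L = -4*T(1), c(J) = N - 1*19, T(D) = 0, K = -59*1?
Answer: 0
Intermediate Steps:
K = -59
c(J) = 41 (c(J) = 60 - 1*19 = 60 - 19 = 41)
L = 0 (L = -4*0 = 0)
c(K)*L = 41*0 = 0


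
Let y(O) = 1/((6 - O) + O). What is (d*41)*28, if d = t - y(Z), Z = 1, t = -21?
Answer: -72898/3 ≈ -24299.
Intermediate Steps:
y(O) = ⅙ (y(O) = 1/6 = ⅙)
d = -127/6 (d = -21 - 1*⅙ = -21 - ⅙ = -127/6 ≈ -21.167)
(d*41)*28 = -127/6*41*28 = -5207/6*28 = -72898/3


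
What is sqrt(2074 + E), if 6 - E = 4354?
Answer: I*sqrt(2274) ≈ 47.686*I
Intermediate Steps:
E = -4348 (E = 6 - 1*4354 = 6 - 4354 = -4348)
sqrt(2074 + E) = sqrt(2074 - 4348) = sqrt(-2274) = I*sqrt(2274)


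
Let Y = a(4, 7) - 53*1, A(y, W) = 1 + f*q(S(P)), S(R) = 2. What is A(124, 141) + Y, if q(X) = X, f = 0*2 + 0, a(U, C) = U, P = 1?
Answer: -48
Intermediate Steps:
f = 0 (f = 0 + 0 = 0)
A(y, W) = 1 (A(y, W) = 1 + 0*2 = 1 + 0 = 1)
Y = -49 (Y = 4 - 53*1 = 4 - 53 = -49)
A(124, 141) + Y = 1 - 49 = -48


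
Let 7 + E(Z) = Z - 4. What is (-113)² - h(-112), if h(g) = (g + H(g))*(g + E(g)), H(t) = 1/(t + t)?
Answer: -3035659/224 ≈ -13552.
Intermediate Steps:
H(t) = 1/(2*t)
E(Z) = -11 + Z (E(Z) = -7 + (Z - 4) = -7 + (-4 + Z) = -11 + Z)
h(g) = (-11 + 2*g)*(g + 1/(2*g)) (h(g) = (g + 1/(2*g))*(g + (-11 + g)) = (g + 1/(2*g))*(-11 + 2*g) = (-11 + 2*g)*(g + 1/(2*g)))
(-113)² - h(-112) = (-113)² - (1 - 11*(-112) + 2*(-112)² - 11/2/(-112)) = 12769 - (1 + 1232 + 2*12544 - 11/2*(-1/112)) = 12769 - (1 + 1232 + 25088 + 11/224) = 12769 - 1*5895915/224 = 12769 - 5895915/224 = -3035659/224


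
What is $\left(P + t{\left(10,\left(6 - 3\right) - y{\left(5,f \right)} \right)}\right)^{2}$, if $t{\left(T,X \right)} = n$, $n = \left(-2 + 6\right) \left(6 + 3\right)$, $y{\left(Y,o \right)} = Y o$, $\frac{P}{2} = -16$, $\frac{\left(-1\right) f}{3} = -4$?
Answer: $16$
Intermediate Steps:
$f = 12$ ($f = \left(-3\right) \left(-4\right) = 12$)
$P = -32$ ($P = 2 \left(-16\right) = -32$)
$n = 36$ ($n = 4 \cdot 9 = 36$)
$t{\left(T,X \right)} = 36$
$\left(P + t{\left(10,\left(6 - 3\right) - y{\left(5,f \right)} \right)}\right)^{2} = \left(-32 + 36\right)^{2} = 4^{2} = 16$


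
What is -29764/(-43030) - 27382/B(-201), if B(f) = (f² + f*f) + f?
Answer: 610380352/1734130515 ≈ 0.35198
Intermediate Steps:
B(f) = f + 2*f² (B(f) = (f² + f²) + f = 2*f² + f = f + 2*f²)
-29764/(-43030) - 27382/B(-201) = -29764/(-43030) - 27382*(-1/(201*(1 + 2*(-201)))) = -29764*(-1/43030) - 27382*(-1/(201*(1 - 402))) = 14882/21515 - 27382/((-201*(-401))) = 14882/21515 - 27382/80601 = 610380352/1734130515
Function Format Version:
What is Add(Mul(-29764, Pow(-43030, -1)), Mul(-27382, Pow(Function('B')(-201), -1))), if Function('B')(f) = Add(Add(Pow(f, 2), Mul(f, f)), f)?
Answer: Rational(610380352, 1734130515) ≈ 0.35198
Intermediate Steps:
Function('B')(f) = Add(f, Mul(2, Pow(f, 2))) (Function('B')(f) = Add(Add(Pow(f, 2), Pow(f, 2)), f) = Add(Mul(2, Pow(f, 2)), f) = Add(f, Mul(2, Pow(f, 2))))
Add(Mul(-29764, Pow(-43030, -1)), Mul(-27382, Pow(Function('B')(-201), -1))) = Add(Mul(-29764, Pow(-43030, -1)), Mul(-27382, Pow(Mul(-201, Add(1, Mul(2, -201))), -1))) = Add(Mul(-29764, Rational(-1, 43030)), Mul(-27382, Pow(Mul(-201, Add(1, -402)), -1))) = Add(Rational(14882, 21515), Mul(-27382, Pow(Mul(-201, -401), -1))) = Add(Rational(14882, 21515), Mul(-27382, Pow(80601, -1))) = Add(Rational(14882, 21515), Mul(-27382, Rational(1, 80601))) = Add(Rational(14882, 21515), Rational(-27382, 80601)) = Rational(610380352, 1734130515)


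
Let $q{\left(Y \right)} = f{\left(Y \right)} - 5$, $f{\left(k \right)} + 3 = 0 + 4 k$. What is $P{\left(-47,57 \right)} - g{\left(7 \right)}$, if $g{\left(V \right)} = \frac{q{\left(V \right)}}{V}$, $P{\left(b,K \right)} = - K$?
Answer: $- \frac{419}{7} \approx -59.857$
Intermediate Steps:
$f{\left(k \right)} = -3 + 4 k$ ($f{\left(k \right)} = -3 + \left(0 + 4 k\right) = -3 + 4 k$)
$q{\left(Y \right)} = -8 + 4 Y$ ($q{\left(Y \right)} = \left(-3 + 4 Y\right) - 5 = -8 + 4 Y$)
$g{\left(V \right)} = \frac{-8 + 4 V}{V}$
$P{\left(-47,57 \right)} - g{\left(7 \right)} = \left(-1\right) 57 - \left(4 - \frac{8}{7}\right) = -57 - \left(4 - \frac{8}{7}\right) = -57 - \frac{20}{7} = - \frac{419}{7}$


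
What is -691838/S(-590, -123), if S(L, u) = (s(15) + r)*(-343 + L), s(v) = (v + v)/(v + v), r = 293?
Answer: 49417/19593 ≈ 2.5222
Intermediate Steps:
s(v) = 1 (s(v) = (2*v)/((2*v)) = (2*v)*(1/(2*v)) = 1)
S(L, u) = -100842 + 294*L (S(L, u) = (1 + 293)*(-343 + L) = 294*(-343 + L) = -100842 + 294*L)
-691838/S(-590, -123) = -691838/(-100842 + 294*(-590)) = -691838/(-100842 - 173460) = -691838/(-274302) = -691838*(-1/274302) = 49417/19593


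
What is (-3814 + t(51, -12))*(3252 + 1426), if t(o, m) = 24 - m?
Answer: -17673484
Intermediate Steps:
(-3814 + t(51, -12))*(3252 + 1426) = (-3814 + (24 - 1*(-12)))*(3252 + 1426) = (-3814 + (24 + 12))*4678 = (-3814 + 36)*4678 = -3778*4678 = -17673484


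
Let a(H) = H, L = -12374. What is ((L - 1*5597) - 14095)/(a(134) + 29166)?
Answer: -16033/14650 ≈ -1.0944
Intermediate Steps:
((L - 1*5597) - 14095)/(a(134) + 29166) = ((-12374 - 1*5597) - 14095)/(134 + 29166) = ((-12374 - 5597) - 14095)/29300 = (-17971 - 14095)*(1/29300) = -32066*1/29300 = -16033/14650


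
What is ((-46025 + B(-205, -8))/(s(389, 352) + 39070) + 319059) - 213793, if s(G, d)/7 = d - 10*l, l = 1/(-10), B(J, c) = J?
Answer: 1457602892/13847 ≈ 1.0526e+5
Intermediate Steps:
l = -⅒ ≈ -0.10000
s(G, d) = 7 + 7*d (s(G, d) = 7*(d - 10*(-⅒)) = 7*(d + 1) = 7*(1 + d) = 7 + 7*d)
((-46025 + B(-205, -8))/(s(389, 352) + 39070) + 319059) - 213793 = ((-46025 - 205)/((7 + 7*352) + 39070) + 319059) - 213793 = (-46230/((7 + 2464) + 39070) + 319059) - 213793 = (-46230/(2471 + 39070) + 319059) - 213793 = (-46230/41541 + 319059) - 213793 = (-46230*1/41541 + 319059) - 213793 = (-15410/13847 + 319059) - 213793 = 4417994563/13847 - 213793 = 1457602892/13847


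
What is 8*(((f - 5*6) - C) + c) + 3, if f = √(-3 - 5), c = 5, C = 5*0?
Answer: -197 + 16*I*√2 ≈ -197.0 + 22.627*I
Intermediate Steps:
C = 0
f = 2*I*√2 (f = √(-8) = 2*I*√2 ≈ 2.8284*I)
8*(((f - 5*6) - C) + c) + 3 = 8*(((2*I*√2 - 5*6) - 1*0) + 5) + 3 = 8*(((2*I*√2 - 30) + 0) + 5) + 3 = 8*(((-30 + 2*I*√2) + 0) + 5) + 3 = 8*((-30 + 2*I*√2) + 5) + 3 = 8*(-25 + 2*I*√2) + 3 = (-200 + 16*I*√2) + 3 = -197 + 16*I*√2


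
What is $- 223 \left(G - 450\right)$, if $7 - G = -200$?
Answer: $54189$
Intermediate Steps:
$G = 207$ ($G = 7 - -200 = 7 + 200 = 207$)
$- 223 \left(G - 450\right) = - 223 \left(207 - 450\right) = \left(-223\right) \left(-243\right) = 54189$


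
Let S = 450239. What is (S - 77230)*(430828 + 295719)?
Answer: 271008569923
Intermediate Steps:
(S - 77230)*(430828 + 295719) = (450239 - 77230)*(430828 + 295719) = 373009*726547 = 271008569923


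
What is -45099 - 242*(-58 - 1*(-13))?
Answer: -34209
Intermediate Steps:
-45099 - 242*(-58 - 1*(-13)) = -45099 - 242*(-58 + 13) = -45099 - 242*(-45) = -45099 + 10890 = -34209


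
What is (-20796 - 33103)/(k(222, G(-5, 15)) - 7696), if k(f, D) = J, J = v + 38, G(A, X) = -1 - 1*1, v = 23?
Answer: 53899/7635 ≈ 7.0595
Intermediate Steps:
G(A, X) = -2 (G(A, X) = -1 - 1 = -2)
J = 61 (J = 23 + 38 = 61)
k(f, D) = 61
(-20796 - 33103)/(k(222, G(-5, 15)) - 7696) = (-20796 - 33103)/(61 - 7696) = -53899/(-7635) = -53899*(-1/7635) = 53899/7635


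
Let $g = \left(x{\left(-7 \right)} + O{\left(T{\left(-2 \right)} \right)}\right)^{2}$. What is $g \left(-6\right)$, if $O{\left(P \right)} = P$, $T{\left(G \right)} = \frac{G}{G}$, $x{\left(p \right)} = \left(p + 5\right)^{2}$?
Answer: $-150$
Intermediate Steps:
$x{\left(p \right)} = \left(5 + p\right)^{2}$
$T{\left(G \right)} = 1$
$g = 25$ ($g = \left(\left(5 - 7\right)^{2} + 1\right)^{2} = \left(\left(-2\right)^{2} + 1\right)^{2} = \left(4 + 1\right)^{2} = 5^{2} = 25$)
$g \left(-6\right) = 25 \left(-6\right) = -150$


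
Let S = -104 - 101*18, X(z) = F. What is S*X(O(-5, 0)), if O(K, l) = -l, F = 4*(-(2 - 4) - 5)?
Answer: 23064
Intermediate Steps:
F = -12 (F = 4*(-1*(-2) - 5) = 4*(2 - 5) = 4*(-3) = -12)
X(z) = -12
S = -1922 (S = -104 - 1818 = -1922)
S*X(O(-5, 0)) = -1922*(-12) = 23064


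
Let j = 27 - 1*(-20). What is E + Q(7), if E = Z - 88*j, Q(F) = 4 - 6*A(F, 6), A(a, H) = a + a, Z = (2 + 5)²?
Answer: -4167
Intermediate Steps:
Z = 49 (Z = 7² = 49)
A(a, H) = 2*a
Q(F) = 4 - 12*F
j = 47 (j = 27 + 20 = 47)
E = -4087 (E = 49 - 88*47 = 49 - 4136 = -4087)
E + Q(7) = -4087 + (4 - 12*7) = -4087 + (4 - 84) = -4087 - 80 = -4167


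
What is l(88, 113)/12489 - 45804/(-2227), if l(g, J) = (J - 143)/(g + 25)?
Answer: 21547049606/1047623113 ≈ 20.568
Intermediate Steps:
l(g, J) = (-143 + J)/(25 + g)
l(88, 113)/12489 - 45804/(-2227) = ((-143 + 113)/(25 + 88))/12489 - 45804/(-2227) = (-30/113)*(1/12489) - 45804*(-1/2227) = ((1/113)*(-30))*(1/12489) + 45804/2227 = -30/113*1/12489 + 45804/2227 = -10/470419 + 45804/2227 = 21547049606/1047623113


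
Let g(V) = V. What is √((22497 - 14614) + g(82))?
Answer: 3*√885 ≈ 89.247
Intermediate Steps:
√((22497 - 14614) + g(82)) = √((22497 - 14614) + 82) = √(7883 + 82) = √7965 = 3*√885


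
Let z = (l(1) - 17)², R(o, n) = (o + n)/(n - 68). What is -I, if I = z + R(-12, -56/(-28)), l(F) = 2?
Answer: -7430/33 ≈ -225.15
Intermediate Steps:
R(o, n) = (n + o)/(-68 + n)
z = 225 (z = (2 - 17)² = (-15)² = 225)
I = 7430/33 (I = 225 + (-56/(-28) - 12)/(-68 - 56/(-28)) = 225 + (-56*(-1/28) - 12)/(-68 - 56*(-1/28)) = 225 + (2 - 12)/(-68 + 2) = 225 - 10/(-66) = 225 - 1/66*(-10) = 225 + 5/33 = 7430/33 ≈ 225.15)
-I = -1*7430/33 = -7430/33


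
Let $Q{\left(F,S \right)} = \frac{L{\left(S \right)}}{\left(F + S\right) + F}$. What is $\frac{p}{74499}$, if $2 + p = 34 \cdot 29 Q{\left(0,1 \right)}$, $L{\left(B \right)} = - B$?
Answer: $- \frac{52}{3921} \approx -0.013262$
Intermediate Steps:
$Q{\left(F,S \right)} = - \frac{S}{S + 2 F}$ ($Q{\left(F,S \right)} = \frac{\left(-1\right) S}{\left(F + S\right) + F} = \frac{\left(-1\right) S}{S + 2 F} = - \frac{S}{S + 2 F}$)
$p = -988$ ($p = -2 + 34 \cdot 29 \left(\left(-1\right) 1 \frac{1}{1 + 2 \cdot 0}\right) = -2 + 986 \left(\left(-1\right) 1 \frac{1}{1 + 0}\right) = -2 + 986 \left(\left(-1\right) 1 \cdot 1^{-1}\right) = -2 + 986 \left(\left(-1\right) 1 \cdot 1\right) = -2 + 986 \left(-1\right) = -2 - 986 = -988$)
$\frac{p}{74499} = - \frac{988}{74499} = \left(-988\right) \frac{1}{74499} = - \frac{52}{3921}$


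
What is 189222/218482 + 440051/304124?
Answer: 6985917005/3020255444 ≈ 2.3130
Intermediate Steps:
189222/218482 + 440051/304124 = 189222*(1/218482) + 440051*(1/304124) = 8601/9931 + 440051/304124 = 6985917005/3020255444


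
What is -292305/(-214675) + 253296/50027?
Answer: 13799892207/2147909245 ≈ 6.4248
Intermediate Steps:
-292305/(-214675) + 253296/50027 = -292305*(-1/214675) + 253296*(1/50027) = 58461/42935 + 253296/50027 = 13799892207/2147909245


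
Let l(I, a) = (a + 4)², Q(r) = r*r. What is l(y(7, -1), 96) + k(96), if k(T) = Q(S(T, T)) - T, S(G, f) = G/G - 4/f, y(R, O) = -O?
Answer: 5705233/576 ≈ 9904.9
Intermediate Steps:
S(G, f) = 1 - 4/f
Q(r) = r²
l(I, a) = (4 + a)²
k(T) = -T + (-4 + T)²/T² (k(T) = ((-4 + T)/T)² - T = (-4 + T)²/T² - T = -T + (-4 + T)²/T²)
l(y(7, -1), 96) + k(96) = (4 + 96)² + (-1*96 + (-4 + 96)²/96²) = 100² + (-96 + (1/9216)*92²) = 10000 + (-96 + (1/9216)*8464) = 10000 + (-96 + 529/576) = 10000 - 54767/576 = 5705233/576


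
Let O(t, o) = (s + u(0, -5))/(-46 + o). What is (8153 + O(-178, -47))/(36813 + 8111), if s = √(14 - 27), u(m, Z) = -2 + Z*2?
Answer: 22977/126604 - I*√13/4177932 ≈ 0.18149 - 8.63e-7*I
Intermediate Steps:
u(m, Z) = -2 + 2*Z
s = I*√13 (s = √(-13) = I*√13 ≈ 3.6056*I)
O(t, o) = (-12 + I*√13)/(-46 + o) (O(t, o) = (I*√13 + (-2 + 2*(-5)))/(-46 + o) = (I*√13 + (-2 - 10))/(-46 + o) = (I*√13 - 12)/(-46 + o) = (-12 + I*√13)/(-46 + o))
(8153 + O(-178, -47))/(36813 + 8111) = (8153 + (-12 + I*√13)/(-46 - 47))/(36813 + 8111) = (8153 + (-12 + I*√13)/(-93))/44924 = (8153 - (-12 + I*√13)/93)*(1/44924) = (8153 + (4/31 - I*√13/93))*(1/44924) = (252747/31 - I*√13/93)*(1/44924) = 22977/126604 - I*√13/4177932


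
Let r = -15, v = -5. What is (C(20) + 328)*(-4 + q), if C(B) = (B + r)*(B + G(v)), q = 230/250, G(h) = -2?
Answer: -32186/25 ≈ -1287.4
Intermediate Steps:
q = 23/25 (q = 230*(1/250) = 23/25 ≈ 0.92000)
C(B) = (-15 + B)*(-2 + B) (C(B) = (B - 15)*(B - 2) = (-15 + B)*(-2 + B))
(C(20) + 328)*(-4 + q) = ((30 + 20² - 17*20) + 328)*(-4 + 23/25) = ((30 + 400 - 340) + 328)*(-77/25) = (90 + 328)*(-77/25) = 418*(-77/25) = -32186/25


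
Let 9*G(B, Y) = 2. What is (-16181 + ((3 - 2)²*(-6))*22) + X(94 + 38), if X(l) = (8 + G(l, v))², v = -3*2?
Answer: -1315877/81 ≈ -16245.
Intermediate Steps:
v = -6
G(B, Y) = 2/9 (G(B, Y) = (⅑)*2 = 2/9)
X(l) = 5476/81 (X(l) = (8 + 2/9)² = (74/9)² = 5476/81)
(-16181 + ((3 - 2)²*(-6))*22) + X(94 + 38) = (-16181 + ((3 - 2)²*(-6))*22) + 5476/81 = (-16181 + (1²*(-6))*22) + 5476/81 = (-16181 + (1*(-6))*22) + 5476/81 = (-16181 - 6*22) + 5476/81 = (-16181 - 132) + 5476/81 = -16313 + 5476/81 = -1315877/81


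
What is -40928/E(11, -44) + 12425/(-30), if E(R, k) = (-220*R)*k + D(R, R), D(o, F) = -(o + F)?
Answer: -14710761/35486 ≈ -414.55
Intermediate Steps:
D(o, F) = -F - o (D(o, F) = -(F + o) = -F - o)
E(R, k) = -2*R - 220*R*k (E(R, k) = (-220*R)*k + (-R - R) = -220*R*k - 2*R = -2*R - 220*R*k)
-40928/E(11, -44) + 12425/(-30) = -40928*1/(22*(-1 - 110*(-44))) + 12425/(-30) = -40928*1/(22*(-1 + 4840)) + 12425*(-1/30) = -40928/(2*11*4839) - 2485/6 = -40928/106458 - 2485/6 = -40928*1/106458 - 2485/6 = -20464/53229 - 2485/6 = -14710761/35486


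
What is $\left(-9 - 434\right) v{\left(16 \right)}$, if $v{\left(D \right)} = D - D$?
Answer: $0$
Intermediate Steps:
$v{\left(D \right)} = 0$
$\left(-9 - 434\right) v{\left(16 \right)} = \left(-9 - 434\right) 0 = \left(-443\right) 0 = 0$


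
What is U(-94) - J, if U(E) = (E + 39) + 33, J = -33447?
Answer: 33425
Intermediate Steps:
U(E) = 72 + E (U(E) = (39 + E) + 33 = 72 + E)
U(-94) - J = (72 - 94) - 1*(-33447) = -22 + 33447 = 33425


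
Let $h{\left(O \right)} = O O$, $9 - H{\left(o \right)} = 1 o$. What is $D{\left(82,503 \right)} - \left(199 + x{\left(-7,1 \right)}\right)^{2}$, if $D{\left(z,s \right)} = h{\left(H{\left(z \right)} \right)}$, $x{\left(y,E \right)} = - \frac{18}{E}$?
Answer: $-27432$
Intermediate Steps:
$H{\left(o \right)} = 9 - o$ ($H{\left(o \right)} = 9 - 1 o = 9 - o$)
$h{\left(O \right)} = O^{2}$
$D{\left(z,s \right)} = \left(9 - z\right)^{2}$
$D{\left(82,503 \right)} - \left(199 + x{\left(-7,1 \right)}\right)^{2} = \left(-9 + 82\right)^{2} - \left(199 - \frac{18}{1}\right)^{2} = 73^{2} - \left(199 - 18\right)^{2} = 5329 - \left(199 - 18\right)^{2} = 5329 - 181^{2} = 5329 - 32761 = -27432$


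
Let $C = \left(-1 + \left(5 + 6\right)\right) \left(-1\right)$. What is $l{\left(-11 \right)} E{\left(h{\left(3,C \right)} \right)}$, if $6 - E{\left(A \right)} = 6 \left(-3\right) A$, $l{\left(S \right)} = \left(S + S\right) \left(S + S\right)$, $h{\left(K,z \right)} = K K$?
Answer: $81312$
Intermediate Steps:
$C = -10$ ($C = \left(-1 + 11\right) \left(-1\right) = 10 \left(-1\right) = -10$)
$h{\left(K,z \right)} = K^{2}$
$l{\left(S \right)} = 4 S^{2}$ ($l{\left(S \right)} = 2 S 2 S = 4 S^{2}$)
$E{\left(A \right)} = 6 + 18 A$ ($E{\left(A \right)} = 6 - 6 \left(-3\right) A = 6 - - 18 A = 6 + 18 A$)
$l{\left(-11 \right)} E{\left(h{\left(3,C \right)} \right)} = 4 \left(-11\right)^{2} \left(6 + 18 \cdot 3^{2}\right) = 4 \cdot 121 \left(6 + 18 \cdot 9\right) = 484 \left(6 + 162\right) = 484 \cdot 168 = 81312$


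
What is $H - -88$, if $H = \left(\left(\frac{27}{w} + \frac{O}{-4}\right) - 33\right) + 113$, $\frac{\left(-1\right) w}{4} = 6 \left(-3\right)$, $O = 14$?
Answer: $\frac{1319}{8} \approx 164.88$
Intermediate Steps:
$w = 72$ ($w = - 4 \cdot 6 \left(-3\right) = \left(-4\right) \left(-18\right) = 72$)
$H = \frac{615}{8}$ ($H = \left(\left(\frac{27}{72} + \frac{14}{-4}\right) - 33\right) + 113 = \left(\left(27 \cdot \frac{1}{72} + 14 \left(- \frac{1}{4}\right)\right) - 33\right) + 113 = \left(\left(\frac{3}{8} - \frac{7}{2}\right) - 33\right) + 113 = \left(- \frac{25}{8} - 33\right) + 113 = - \frac{289}{8} + 113 = \frac{615}{8} \approx 76.875$)
$H - -88 = \frac{615}{8} - -88 = \frac{615}{8} + 88 = \frac{1319}{8}$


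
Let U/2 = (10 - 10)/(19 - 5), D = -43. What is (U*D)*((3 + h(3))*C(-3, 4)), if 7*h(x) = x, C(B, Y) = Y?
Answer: 0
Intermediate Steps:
h(x) = x/7
U = 0 (U = 2*((10 - 10)/(19 - 5)) = 2*(0/14) = 2*(0*(1/14)) = 2*0 = 0)
(U*D)*((3 + h(3))*C(-3, 4)) = (0*(-43))*((3 + (1/7)*3)*4) = 0*((3 + 3/7)*4) = 0*((24/7)*4) = 0*(96/7) = 0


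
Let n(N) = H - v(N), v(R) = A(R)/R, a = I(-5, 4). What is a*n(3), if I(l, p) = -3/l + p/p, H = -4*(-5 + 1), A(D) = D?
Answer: 24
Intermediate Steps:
H = 16 (H = -4*(-4) = 16)
I(l, p) = 1 - 3/l (I(l, p) = -3/l + 1 = 1 - 3/l)
a = 8/5 (a = (-3 - 5)/(-5) = -⅕*(-8) = 8/5 ≈ 1.6000)
v(R) = 1 (v(R) = R/R = 1)
n(N) = 15 (n(N) = 16 - 1*1 = 16 - 1 = 15)
a*n(3) = (8/5)*15 = 24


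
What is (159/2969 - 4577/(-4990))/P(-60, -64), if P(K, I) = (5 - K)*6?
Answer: 14382523/5777970900 ≈ 0.0024892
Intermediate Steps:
P(K, I) = 30 - 6*K
(159/2969 - 4577/(-4990))/P(-60, -64) = (159/2969 - 4577/(-4990))/(30 - 6*(-60)) = (159*(1/2969) - 4577*(-1/4990))/(30 + 360) = (159/2969 + 4577/4990)/390 = (14382523/14815310)*(1/390) = 14382523/5777970900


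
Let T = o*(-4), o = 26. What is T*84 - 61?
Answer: -8797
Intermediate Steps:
T = -104 (T = 26*(-4) = -104)
T*84 - 61 = -104*84 - 61 = -8736 - 61 = -8797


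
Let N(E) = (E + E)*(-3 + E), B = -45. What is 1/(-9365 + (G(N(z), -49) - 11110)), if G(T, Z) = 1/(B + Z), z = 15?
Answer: -94/1924651 ≈ -4.8840e-5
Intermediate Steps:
N(E) = 2*E*(-3 + E) (N(E) = (2*E)*(-3 + E) = 2*E*(-3 + E))
G(T, Z) = 1/(-45 + Z)
1/(-9365 + (G(N(z), -49) - 11110)) = 1/(-9365 + (1/(-45 - 49) - 11110)) = 1/(-9365 + (1/(-94) - 11110)) = 1/(-9365 + (-1/94 - 11110)) = 1/(-9365 - 1044341/94) = 1/(-1924651/94) = -94/1924651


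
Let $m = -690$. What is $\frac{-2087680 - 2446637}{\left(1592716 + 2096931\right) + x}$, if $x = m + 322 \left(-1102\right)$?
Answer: $- \frac{503813}{370457} \approx -1.36$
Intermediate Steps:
$x = -355534$ ($x = -690 + 322 \left(-1102\right) = -690 - 354844 = -355534$)
$\frac{-2087680 - 2446637}{\left(1592716 + 2096931\right) + x} = \frac{-2087680 - 2446637}{\left(1592716 + 2096931\right) - 355534} = \frac{-2087680 - 2446637}{3689647 - 355534} = \frac{-2087680 - 2446637}{3334113} = \left(-4534317\right) \frac{1}{3334113} = - \frac{503813}{370457}$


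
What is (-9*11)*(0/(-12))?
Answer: 0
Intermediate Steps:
(-9*11)*(0/(-12)) = -0*(-1)/12 = -99*0 = 0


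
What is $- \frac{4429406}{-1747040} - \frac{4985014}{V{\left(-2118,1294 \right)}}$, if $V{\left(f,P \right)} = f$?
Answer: $\frac{2179600085117}{925057680} \approx 2356.2$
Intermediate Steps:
$- \frac{4429406}{-1747040} - \frac{4985014}{V{\left(-2118,1294 \right)}} = - \frac{4429406}{-1747040} - \frac{4985014}{-2118} = \left(-4429406\right) \left(- \frac{1}{1747040}\right) - - \frac{2492507}{1059} = \frac{2214703}{873520} + \frac{2492507}{1059} = \frac{2179600085117}{925057680}$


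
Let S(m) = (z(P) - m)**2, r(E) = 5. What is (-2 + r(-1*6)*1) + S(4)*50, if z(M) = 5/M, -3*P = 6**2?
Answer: 70441/72 ≈ 978.35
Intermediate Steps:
P = -12 (P = -1/3*6**2 = -1/3*36 = -12)
S(m) = (-5/12 - m)**2 (S(m) = (5/(-12) - m)**2 = (5*(-1/12) - m)**2 = (-5/12 - m)**2)
(-2 + r(-1*6)*1) + S(4)*50 = (-2 + 5*1) + ((5 + 12*4)**2/144)*50 = (-2 + 5) + ((5 + 48)**2/144)*50 = 3 + ((1/144)*53**2)*50 = 3 + ((1/144)*2809)*50 = 3 + (2809/144)*50 = 3 + 70225/72 = 70441/72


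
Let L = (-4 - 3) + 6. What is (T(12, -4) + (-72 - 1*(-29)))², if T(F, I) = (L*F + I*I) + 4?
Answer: 1225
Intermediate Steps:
L = -1 (L = -7 + 6 = -1)
T(F, I) = 4 + I² - F (T(F, I) = (-F + I*I) + 4 = (-F + I²) + 4 = (I² - F) + 4 = 4 + I² - F)
(T(12, -4) + (-72 - 1*(-29)))² = ((4 + (-4)² - 1*12) + (-72 - 1*(-29)))² = ((4 + 16 - 12) + (-72 + 29))² = (8 - 43)² = (-35)² = 1225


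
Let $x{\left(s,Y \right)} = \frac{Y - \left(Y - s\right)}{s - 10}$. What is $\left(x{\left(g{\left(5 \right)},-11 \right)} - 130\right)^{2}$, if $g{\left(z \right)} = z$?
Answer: $17161$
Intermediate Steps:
$x{\left(s,Y \right)} = \frac{s}{-10 + s}$
$\left(x{\left(g{\left(5 \right)},-11 \right)} - 130\right)^{2} = \left(\frac{5}{-10 + 5} - 130\right)^{2} = \left(\frac{5}{-5} - 130\right)^{2} = \left(5 \left(- \frac{1}{5}\right) - 130\right)^{2} = \left(-1 - 130\right)^{2} = \left(-131\right)^{2} = 17161$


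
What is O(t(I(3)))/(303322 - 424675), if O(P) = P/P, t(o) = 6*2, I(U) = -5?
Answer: -1/121353 ≈ -8.2404e-6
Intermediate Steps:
t(o) = 12
O(P) = 1
O(t(I(3)))/(303322 - 424675) = 1/(303322 - 424675) = 1/(-121353) = 1*(-1/121353) = -1/121353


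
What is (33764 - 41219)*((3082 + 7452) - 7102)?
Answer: -25585560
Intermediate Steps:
(33764 - 41219)*((3082 + 7452) - 7102) = -7455*(10534 - 7102) = -7455*3432 = -25585560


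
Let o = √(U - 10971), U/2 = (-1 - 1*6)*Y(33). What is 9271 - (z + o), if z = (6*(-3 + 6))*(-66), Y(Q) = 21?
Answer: 10459 - I*√11265 ≈ 10459.0 - 106.14*I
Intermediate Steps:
U = -294 (U = 2*((-1 - 1*6)*21) = 2*((-1 - 6)*21) = 2*(-7*21) = 2*(-147) = -294)
o = I*√11265 (o = √(-294 - 10971) = √(-11265) = I*√11265 ≈ 106.14*I)
z = -1188 (z = (6*3)*(-66) = 18*(-66) = -1188)
9271 - (z + o) = 9271 - (-1188 + I*√11265) = 9271 + (1188 - I*√11265) = 10459 - I*√11265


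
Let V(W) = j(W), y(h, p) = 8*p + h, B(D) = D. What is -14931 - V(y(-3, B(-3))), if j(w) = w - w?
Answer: -14931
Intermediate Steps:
j(w) = 0
y(h, p) = h + 8*p
V(W) = 0
-14931 - V(y(-3, B(-3))) = -14931 - 1*0 = -14931 + 0 = -14931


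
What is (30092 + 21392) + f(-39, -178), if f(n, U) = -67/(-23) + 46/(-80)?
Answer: 47367431/920 ≈ 51486.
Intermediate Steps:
f(n, U) = 2151/920 (f(n, U) = -67*(-1/23) + 46*(-1/80) = 67/23 - 23/40 = 2151/920)
(30092 + 21392) + f(-39, -178) = (30092 + 21392) + 2151/920 = 51484 + 2151/920 = 47367431/920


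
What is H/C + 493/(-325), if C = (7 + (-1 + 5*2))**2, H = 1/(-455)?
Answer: -883461/582400 ≈ -1.5169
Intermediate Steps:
H = -1/455 ≈ -0.0021978
C = 256 (C = (7 + (-1 + 10))**2 = (7 + 9)**2 = 16**2 = 256)
H/C + 493/(-325) = -1/455/256 + 493/(-325) = -1/455*1/256 + 493*(-1/325) = -1/116480 - 493/325 = -883461/582400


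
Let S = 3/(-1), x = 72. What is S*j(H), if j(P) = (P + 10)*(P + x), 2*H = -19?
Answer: -375/4 ≈ -93.750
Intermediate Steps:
H = -19/2 (H = (½)*(-19) = -19/2 ≈ -9.5000)
j(P) = (10 + P)*(72 + P) (j(P) = (P + 10)*(P + 72) = (10 + P)*(72 + P))
S = -3 (S = 3*(-1) = -3)
S*j(H) = -3*(720 + (-19/2)² + 82*(-19/2)) = -3*(720 + 361/4 - 779) = -3*125/4 = -375/4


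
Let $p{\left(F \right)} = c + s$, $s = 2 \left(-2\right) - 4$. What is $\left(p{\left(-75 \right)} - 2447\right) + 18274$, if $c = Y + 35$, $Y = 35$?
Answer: $15889$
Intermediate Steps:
$s = -8$ ($s = -4 - 4 = -8$)
$c = 70$ ($c = 35 + 35 = 70$)
$p{\left(F \right)} = 62$ ($p{\left(F \right)} = 70 - 8 = 62$)
$\left(p{\left(-75 \right)} - 2447\right) + 18274 = \left(62 - 2447\right) + 18274 = -2385 + 18274 = 15889$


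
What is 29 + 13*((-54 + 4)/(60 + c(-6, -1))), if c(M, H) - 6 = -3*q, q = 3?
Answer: 1003/57 ≈ 17.596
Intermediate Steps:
c(M, H) = -3 (c(M, H) = 6 - 3*3 = 6 - 9 = -3)
29 + 13*((-54 + 4)/(60 + c(-6, -1))) = 29 + 13*((-54 + 4)/(60 - 3)) = 29 + 13*(-50/57) = 29 - 650/57 = 1003/57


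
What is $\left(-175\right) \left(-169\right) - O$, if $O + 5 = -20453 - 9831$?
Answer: $59864$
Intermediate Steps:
$O = -30289$ ($O = -5 - 30284 = -30289$)
$\left(-175\right) \left(-169\right) - O = \left(-175\right) \left(-169\right) - -30289 = 29575 + 30289 = 59864$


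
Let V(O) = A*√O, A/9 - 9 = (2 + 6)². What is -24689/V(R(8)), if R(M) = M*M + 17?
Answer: -24689/5913 ≈ -4.1754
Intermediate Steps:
A = 657 (A = 81 + 9*(2 + 6)² = 81 + 9*8² = 81 + 9*64 = 81 + 576 = 657)
R(M) = 17 + M² (R(M) = M² + 17 = 17 + M²)
V(O) = 657*√O
-24689/V(R(8)) = -24689*1/(657*√(17 + 8²)) = -24689*1/(657*√(17 + 64)) = -24689/(657*√81) = -24689/(657*9) = -24689/5913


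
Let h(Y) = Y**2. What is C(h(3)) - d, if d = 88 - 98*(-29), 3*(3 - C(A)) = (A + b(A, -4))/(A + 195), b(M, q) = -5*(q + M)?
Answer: -447827/153 ≈ -2927.0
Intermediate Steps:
b(M, q) = -5*M - 5*q (b(M, q) = -5*(M + q) = -5*M - 5*q)
C(A) = 3 - (20 - 4*A)/(3*(195 + A)) (C(A) = 3 - (A + (-5*A - 5*(-4)))/(3*(A + 195)) = 3 - (A + (-5*A + 20))/(3*(195 + A)) = 3 - (A + (20 - 5*A))/(3*(195 + A)) = 3 - (20 - 4*A)/(3*(195 + A)))
d = 2930 (d = 88 + 2842 = 2930)
C(h(3)) - d = (1735 + 13*3**2)/(3*(195 + 3**2)) - 1*2930 = (1735 + 13*9)/(3*(195 + 9)) - 2930 = (1/3)*(1735 + 117)/204 - 2930 = (1/3)*(1/204)*1852 - 2930 = 463/153 - 2930 = -447827/153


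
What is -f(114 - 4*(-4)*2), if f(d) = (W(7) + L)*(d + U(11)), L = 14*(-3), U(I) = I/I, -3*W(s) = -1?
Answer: 6125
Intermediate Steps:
W(s) = ⅓ (W(s) = -⅓*(-1) = ⅓)
U(I) = 1
L = -42
f(d) = -125/3 - 125*d/3 (f(d) = (⅓ - 42)*(d + 1) = -125*(1 + d)/3 = -125/3 - 125*d/3)
-f(114 - 4*(-4)*2) = -(-125/3 - 125*(114 - 4*(-4)*2)/3) = -(-125/3 - 125*(114 - (-16)*2)/3) = -(-125/3 - 125*(114 - 1*(-32))/3) = -(-125/3 - 125*(114 + 32)/3) = -(-125/3 - 125/3*146) = -(-125/3 - 18250/3) = -1*(-6125) = 6125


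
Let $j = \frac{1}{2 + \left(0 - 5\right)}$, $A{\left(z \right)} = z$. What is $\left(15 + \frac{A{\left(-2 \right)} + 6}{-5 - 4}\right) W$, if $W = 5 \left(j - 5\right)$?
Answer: $- \frac{10480}{27} \approx -388.15$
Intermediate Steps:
$j = - \frac{1}{3}$ ($j = \frac{1}{2 - 5} = \frac{1}{-3} = - \frac{1}{3} \approx -0.33333$)
$W = - \frac{80}{3}$ ($W = 5 \left(- \frac{1}{3} - 5\right) = 5 \left(- \frac{16}{3}\right) = - \frac{80}{3} \approx -26.667$)
$\left(15 + \frac{A{\left(-2 \right)} + 6}{-5 - 4}\right) W = \left(15 + \frac{-2 + 6}{-5 - 4}\right) \left(- \frac{80}{3}\right) = \left(15 + \frac{4}{-9}\right) \left(- \frac{80}{3}\right) = \left(15 + 4 \left(- \frac{1}{9}\right)\right) \left(- \frac{80}{3}\right) = \left(15 - \frac{4}{9}\right) \left(- \frac{80}{3}\right) = \frac{131}{9} \left(- \frac{80}{3}\right) = - \frac{10480}{27}$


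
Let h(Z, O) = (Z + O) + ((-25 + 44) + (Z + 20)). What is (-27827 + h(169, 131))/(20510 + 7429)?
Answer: -27319/27939 ≈ -0.97781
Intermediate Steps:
h(Z, O) = 39 + O + 2*Z (h(Z, O) = (O + Z) + (19 + (20 + Z)) = (O + Z) + (39 + Z) = 39 + O + 2*Z)
(-27827 + h(169, 131))/(20510 + 7429) = (-27827 + (39 + 131 + 2*169))/(20510 + 7429) = (-27827 + (39 + 131 + 338))/27939 = (-27827 + 508)*(1/27939) = -27319*1/27939 = -27319/27939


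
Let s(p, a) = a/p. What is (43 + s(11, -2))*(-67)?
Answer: -31557/11 ≈ -2868.8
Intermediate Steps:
(43 + s(11, -2))*(-67) = (43 - 2/11)*(-67) = (471/11)*(-67) = -31557/11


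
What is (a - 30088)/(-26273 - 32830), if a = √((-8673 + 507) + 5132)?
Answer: 30088/59103 - I*√3034/59103 ≈ 0.50908 - 0.00093196*I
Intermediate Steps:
a = I*√3034 (a = √(-8166 + 5132) = √(-3034) = I*√3034 ≈ 55.082*I)
(a - 30088)/(-26273 - 32830) = (I*√3034 - 30088)/(-26273 - 32830) = (-30088 + I*√3034)/(-59103) = (-30088 + I*√3034)*(-1/59103) = 30088/59103 - I*√3034/59103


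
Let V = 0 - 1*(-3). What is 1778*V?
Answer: 5334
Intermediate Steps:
V = 3 (V = 0 + 3 = 3)
1778*V = 1778*3 = 5334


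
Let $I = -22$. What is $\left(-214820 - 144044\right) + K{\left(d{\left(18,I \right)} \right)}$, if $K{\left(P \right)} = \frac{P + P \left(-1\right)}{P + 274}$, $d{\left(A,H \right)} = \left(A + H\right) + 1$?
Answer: $-358864$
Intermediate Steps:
$d{\left(A,H \right)} = 1 + A + H$
$K{\left(P \right)} = 0$ ($K{\left(P \right)} = \frac{P - P}{274 + P} = \frac{0}{274 + P} = 0$)
$\left(-214820 - 144044\right) + K{\left(d{\left(18,I \right)} \right)} = \left(-214820 - 144044\right) + 0 = -358864 + 0 = -358864$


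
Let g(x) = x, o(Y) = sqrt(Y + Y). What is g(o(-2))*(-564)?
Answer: -1128*I ≈ -1128.0*I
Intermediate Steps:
o(Y) = sqrt(2)*sqrt(Y) (o(Y) = sqrt(2*Y) = sqrt(2)*sqrt(Y))
g(o(-2))*(-564) = (sqrt(2)*sqrt(-2))*(-564) = (sqrt(2)*(I*sqrt(2)))*(-564) = (2*I)*(-564) = -1128*I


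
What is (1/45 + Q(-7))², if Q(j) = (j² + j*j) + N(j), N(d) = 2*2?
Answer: 21077281/2025 ≈ 10409.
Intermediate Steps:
N(d) = 4
Q(j) = 4 + 2*j² (Q(j) = (j² + j*j) + 4 = (j² + j²) + 4 = 2*j² + 4 = 4 + 2*j²)
(1/45 + Q(-7))² = (1/45 + (4 + 2*(-7)²))² = (1/45 + (4 + 2*49))² = (1/45 + (4 + 98))² = (1/45 + 102)² = (4591/45)² = 21077281/2025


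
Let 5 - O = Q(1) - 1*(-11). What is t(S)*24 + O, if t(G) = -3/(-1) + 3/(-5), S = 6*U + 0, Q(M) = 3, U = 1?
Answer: 243/5 ≈ 48.600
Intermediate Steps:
S = 6 (S = 6*1 + 0 = 6 + 0 = 6)
t(G) = 12/5 (t(G) = -3*(-1) + 3*(-⅕) = 3 - ⅗ = 12/5)
O = -9 (O = 5 - (3 - 1*(-11)) = 5 - (3 + 11) = 5 - 1*14 = 5 - 14 = -9)
t(S)*24 + O = (12/5)*24 - 9 = 288/5 - 9 = 243/5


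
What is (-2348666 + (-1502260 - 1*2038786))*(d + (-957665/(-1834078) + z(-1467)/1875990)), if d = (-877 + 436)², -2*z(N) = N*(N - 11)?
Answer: -328426496702444646929456/286725998935 ≈ -1.1454e+12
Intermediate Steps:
z(N) = -N*(-11 + N)/2 (z(N) = -N*(N - 11)/2 = -N*(-11 + N)/2)
d = 194481 (d = (-441)² = 194481)
(-2348666 + (-1502260 - 1*2038786))*(d + (-957665/(-1834078) + z(-1467)/1875990)) = (-2348666 + (-1502260 - 1*2038786))*(194481 + (-957665/(-1834078) + ((½)*(-1467)*(11 - 1*(-1467)))/1875990)) = (-2348666 + (-1502260 - 2038786))*(194481 + (-957665*(-1/1834078) + ((½)*(-1467)*(11 + 1467))*(1/1875990))) = (-2348666 - 3541046)*(194481 + (957665/1834078 + ((½)*(-1467)*1478)*(1/1875990))) = -5889712*(194481 + (957665/1834078 - 1084113*1/1875990)) = -5889712*(194481 + (957665/1834078 - 361371/625330)) = -5889712*(194481 - 15981486622/286725998935) = -5889712*55762743017391113/286725998935 = -328426496702444646929456/286725998935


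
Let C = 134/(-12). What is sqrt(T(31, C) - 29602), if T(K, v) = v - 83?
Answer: I*sqrt(1069062)/6 ≈ 172.33*I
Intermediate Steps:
C = -67/6 (C = 134*(-1/12) = -67/6 ≈ -11.167)
T(K, v) = -83 + v
sqrt(T(31, C) - 29602) = sqrt((-83 - 67/6) - 29602) = sqrt(-565/6 - 29602) = sqrt(-178177/6) = I*sqrt(1069062)/6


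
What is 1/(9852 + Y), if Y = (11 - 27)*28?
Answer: 1/9404 ≈ 0.00010634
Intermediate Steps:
Y = -448 (Y = -16*28 = -448)
1/(9852 + Y) = 1/(9852 - 448) = 1/9404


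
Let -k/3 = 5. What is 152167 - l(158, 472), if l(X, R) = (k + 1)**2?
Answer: 151971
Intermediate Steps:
k = -15 (k = -3*5 = -15)
l(X, R) = 196 (l(X, R) = (-15 + 1)**2 = (-14)**2 = 196)
152167 - l(158, 472) = 152167 - 1*196 = 152167 - 196 = 151971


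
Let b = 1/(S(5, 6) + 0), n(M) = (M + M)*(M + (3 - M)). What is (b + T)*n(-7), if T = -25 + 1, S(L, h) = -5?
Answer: 5082/5 ≈ 1016.4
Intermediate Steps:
n(M) = 6*M (n(M) = (2*M)*3 = 6*M)
T = -24
b = -⅕ (b = 1/(-5 + 0) = 1/(-5) = -⅕ ≈ -0.20000)
(b + T)*n(-7) = (-⅕ - 24)*(6*(-7)) = -121/5*(-42) = 5082/5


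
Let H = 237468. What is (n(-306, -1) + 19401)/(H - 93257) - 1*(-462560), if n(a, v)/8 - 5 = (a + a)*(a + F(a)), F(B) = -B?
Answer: 66706259601/144211 ≈ 4.6256e+5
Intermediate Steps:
n(a, v) = 40 (n(a, v) = 40 + 8*((a + a)*(a - a)) = 40 + 8*((2*a)*0) = 40 + 8*0 = 40 + 0 = 40)
(n(-306, -1) + 19401)/(H - 93257) - 1*(-462560) = (40 + 19401)/(237468 - 93257) - 1*(-462560) = 19441/144211 + 462560 = 66706259601/144211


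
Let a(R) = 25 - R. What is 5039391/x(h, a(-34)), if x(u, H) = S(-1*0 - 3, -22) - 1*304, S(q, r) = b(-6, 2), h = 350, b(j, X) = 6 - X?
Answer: -1679797/100 ≈ -16798.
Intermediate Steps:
S(q, r) = 4 (S(q, r) = 6 - 1*2 = 6 - 2 = 4)
x(u, H) = -300 (x(u, H) = 4 - 1*304 = 4 - 304 = -300)
5039391/x(h, a(-34)) = 5039391/(-300) = 5039391*(-1/300) = -1679797/100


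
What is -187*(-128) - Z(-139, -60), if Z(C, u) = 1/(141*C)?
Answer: 469121665/19599 ≈ 23936.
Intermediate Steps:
Z(C, u) = 1/(141*C)
-187*(-128) - Z(-139, -60) = -187*(-128) - 1/(141*(-139)) = 23936 - (-1)/(141*139) = 23936 - 1*(-1/19599) = 23936 + 1/19599 = 469121665/19599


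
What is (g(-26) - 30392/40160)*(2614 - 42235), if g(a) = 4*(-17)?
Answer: 13675544739/5020 ≈ 2.7242e+6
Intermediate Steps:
g(a) = -68
(g(-26) - 30392/40160)*(2614 - 42235) = (-68 - 30392/40160)*(2614 - 42235) = (-68 - 30392*1/40160)*(-39621) = (-68 - 3799/5020)*(-39621) = -345159/5020*(-39621) = 13675544739/5020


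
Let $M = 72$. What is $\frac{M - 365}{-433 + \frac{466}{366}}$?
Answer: $\frac{53619}{79006} \approx 0.67867$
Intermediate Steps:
$\frac{M - 365}{-433 + \frac{466}{366}} = \frac{72 - 365}{-433 + \frac{466}{366}} = - \frac{293}{-433 + 466 \cdot \frac{1}{366}} = - \frac{293}{-433 + \frac{233}{183}} = - \frac{293}{- \frac{79006}{183}} = \left(-293\right) \left(- \frac{183}{79006}\right) = \frac{53619}{79006}$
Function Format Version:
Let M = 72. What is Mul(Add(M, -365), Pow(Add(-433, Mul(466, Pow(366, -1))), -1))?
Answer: Rational(53619, 79006) ≈ 0.67867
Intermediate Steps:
Mul(Add(M, -365), Pow(Add(-433, Mul(466, Pow(366, -1))), -1)) = Mul(Add(72, -365), Pow(Add(-433, Mul(466, Pow(366, -1))), -1)) = Mul(-293, Pow(Add(-433, Mul(466, Rational(1, 366))), -1)) = Mul(-293, Pow(Add(-433, Rational(233, 183)), -1)) = Mul(-293, Pow(Rational(-79006, 183), -1)) = Mul(-293, Rational(-183, 79006)) = Rational(53619, 79006)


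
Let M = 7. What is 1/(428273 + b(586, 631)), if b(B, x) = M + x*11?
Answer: 1/435221 ≈ 2.2977e-6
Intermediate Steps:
b(B, x) = 7 + 11*x (b(B, x) = 7 + x*11 = 7 + 11*x)
1/(428273 + b(586, 631)) = 1/(428273 + (7 + 11*631)) = 1/(428273 + (7 + 6941)) = 1/(428273 + 6948) = 1/435221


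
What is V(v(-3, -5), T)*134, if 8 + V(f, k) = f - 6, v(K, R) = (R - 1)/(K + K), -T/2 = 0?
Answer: -1742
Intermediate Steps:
T = 0 (T = -2*0 = 0)
v(K, R) = (-1 + R)/(2*K) (v(K, R) = (-1 + R)/((2*K)) = (-1 + R)*(1/(2*K)) = (-1 + R)/(2*K))
V(f, k) = -14 + f (V(f, k) = -8 + (f - 6) = -8 + (-6 + f) = -14 + f)
V(v(-3, -5), T)*134 = (-14 + (½)*(-1 - 5)/(-3))*134 = (-14 + (½)*(-⅓)*(-6))*134 = (-14 + 1)*134 = -13*134 = -1742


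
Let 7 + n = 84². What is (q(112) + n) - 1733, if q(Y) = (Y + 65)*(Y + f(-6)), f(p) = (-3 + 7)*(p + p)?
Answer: 16644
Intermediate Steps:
f(p) = 8*p (f(p) = 4*(2*p) = 8*p)
q(Y) = (-48 + Y)*(65 + Y) (q(Y) = (Y + 65)*(Y + 8*(-6)) = (65 + Y)*(Y - 48) = (65 + Y)*(-48 + Y) = (-48 + Y)*(65 + Y))
n = 7049 (n = -7 + 84² = -7 + 7056 = 7049)
(q(112) + n) - 1733 = ((-3120 + 112² + 17*112) + 7049) - 1733 = ((-3120 + 12544 + 1904) + 7049) - 1733 = (11328 + 7049) - 1733 = 18377 - 1733 = 16644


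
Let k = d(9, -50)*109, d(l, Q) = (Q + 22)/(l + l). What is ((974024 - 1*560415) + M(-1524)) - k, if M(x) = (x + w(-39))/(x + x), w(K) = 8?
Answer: 945898915/2286 ≈ 4.1378e+5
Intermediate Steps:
M(x) = (8 + x)/(2*x) (M(x) = (x + 8)/(x + x) = (8 + x)/((2*x)) = (8 + x)*(1/(2*x)) = (8 + x)/(2*x))
d(l, Q) = (22 + Q)/(2*l) (d(l, Q) = (22 + Q)/((2*l)) = (22 + Q)*(1/(2*l)) = (22 + Q)/(2*l))
k = -1526/9 (k = ((½)*(22 - 50)/9)*109 = ((½)*(⅑)*(-28))*109 = -14/9*109 = -1526/9 ≈ -169.56)
((974024 - 1*560415) + M(-1524)) - k = ((974024 - 1*560415) + (½)*(8 - 1524)/(-1524)) - 1*(-1526/9) = ((974024 - 560415) + (½)*(-1/1524)*(-1516)) + 1526/9 = (413609 + 379/762) + 1526/9 = 315170437/762 + 1526/9 = 945898915/2286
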